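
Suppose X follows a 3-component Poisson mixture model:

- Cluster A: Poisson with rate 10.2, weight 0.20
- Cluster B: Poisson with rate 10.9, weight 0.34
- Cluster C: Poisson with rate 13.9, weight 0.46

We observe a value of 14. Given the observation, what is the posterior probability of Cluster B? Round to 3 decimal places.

Apply Bayes' rule: the posterior for each component is proportional to its prior times its likelihood at x.
Poisson probabilities:
  p_A = 0.0562588
  p_B = 0.0707543
  p_C = 0.105951
Weight by the priors:
  π_A·p_A = 0.20 × 0.0562588 = 0.0112518
  π_B·p_B = 0.34 × 0.0707543 = 0.0240565
  π_C·p_C = 0.46 × 0.105951 = 0.0487375
Marginal: 0.0112518 + 0.0240565 + 0.0487375 = 0.0840457
Responsibility of Cluster B: 0.0240565 / 0.0840457 ≈ 0.286

0.286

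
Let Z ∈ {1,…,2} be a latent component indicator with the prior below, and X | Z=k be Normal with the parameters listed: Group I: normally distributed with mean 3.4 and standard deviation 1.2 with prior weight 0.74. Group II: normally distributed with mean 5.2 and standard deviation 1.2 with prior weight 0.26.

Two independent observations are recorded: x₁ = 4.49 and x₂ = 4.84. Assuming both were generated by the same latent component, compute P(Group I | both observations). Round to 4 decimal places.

0.5333

The responsibility of component k is w_k f_k(x) divided by Σ_j w_j f_j(x).
Since both observations come from the same component, the likelihood for component k is f_k(x₁)·f_k(x₂).
  p_I = [(1/(1.2·√(2π)))·exp(−(4.49−3.4)²/(2·1.2²)) = 0.332452·exp(-0.41253) = 0.220073] × [0.161822] = 0.0356126
  p_II = [(1/(1.2·√(2π)))·exp(−(4.49−5.2)²/(2·1.2²)) = 0.332452·exp(-0.17503) = 0.279069] × [0.317823] = 0.0886947
Prior × likelihood for each component:
  w_I·p_I = 0.74 × 0.0356126 = 0.0263533
  w_II·p_II = 0.26 × 0.0886947 = 0.0230606
Marginal: 0.0263533 + 0.0230606 = 0.049414
P(Group I | x) ≈ 0.5333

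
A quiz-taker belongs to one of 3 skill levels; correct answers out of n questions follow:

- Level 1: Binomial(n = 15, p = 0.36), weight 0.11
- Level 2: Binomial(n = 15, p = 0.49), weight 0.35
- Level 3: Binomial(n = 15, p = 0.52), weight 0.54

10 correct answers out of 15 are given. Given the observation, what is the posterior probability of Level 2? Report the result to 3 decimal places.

0.322

Apply Bayes' rule: the posterior for each component is proportional to its prior times its likelihood at x.
Component likelihoods at x = 10 correct answers out of 15:
  L_1 = C(15,10)·0.36^10·0.64^5 = 3003·3.65616e-05·0.107374 = 0.0117891
  L_2 = C(15,10)·0.49^10·0.51^5 = 3003·0.000797923·0.0345025 = 0.0826736
  L_3 = C(15,10)·0.52^10·0.48^5 = 3003·0.00144555·0.0254804 = 0.11061
Multiply by the mixture weights:
  w_1·L_1 = 0.11 × 0.0117891 = 0.0012968
  w_2·L_2 = 0.35 × 0.0826736 = 0.0289358
  w_3·L_3 = 0.54 × 0.11061 = 0.0597295
Normaliser: 0.0012968 + 0.0289358 + 0.0597295 = 0.089962
P(Level 2 | data) = 0.0289358 / 0.089962 ≈ 0.322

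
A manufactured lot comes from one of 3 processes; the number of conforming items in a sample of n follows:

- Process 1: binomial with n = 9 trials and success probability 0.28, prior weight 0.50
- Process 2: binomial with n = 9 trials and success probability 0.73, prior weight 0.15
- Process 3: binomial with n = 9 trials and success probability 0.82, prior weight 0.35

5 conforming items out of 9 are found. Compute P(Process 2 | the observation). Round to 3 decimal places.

0.310

Apply Bayes' rule: the posterior for each component is proportional to its prior times its likelihood at x.
Component likelihoods at x = 5 conforming items out of 9:
  L_1 = C(9,5)·0.28^5·0.72^4 = 126·0.00172104·0.268739 = 0.0582761
  L_2 = C(9,5)·0.73^5·0.27^4 = 126·0.207307·0.00531441 = 0.138816
  L_3 = C(9,5)·0.82^5·0.18^4 = 126·0.37074·0.00104976 = 0.0490377
Prior × likelihood for each component:
  w_1·L_1 = 0.50 × 0.0582761 = 0.0291381
  w_2·L_2 = 0.15 × 0.138816 = 0.0208224
  w_3·L_3 = 0.35 × 0.0490377 = 0.0171632
Sum: 0.0291381 + 0.0208224 + 0.0171632 = 0.0671237
So the posterior for Process 2 is 0.0208224 / 0.0671237 ≈ 0.310.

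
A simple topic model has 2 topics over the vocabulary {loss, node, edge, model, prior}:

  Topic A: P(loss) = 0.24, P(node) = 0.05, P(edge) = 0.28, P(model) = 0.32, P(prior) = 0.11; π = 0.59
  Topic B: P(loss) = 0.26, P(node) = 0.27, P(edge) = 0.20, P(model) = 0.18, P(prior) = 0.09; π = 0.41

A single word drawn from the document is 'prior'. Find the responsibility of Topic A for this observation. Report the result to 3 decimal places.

P(component k | x) = P(Z=k)·f_k(x) / marginal(x), where marginal(x) = Σ_j P(Z=j)·f_j(x).
Component likelihoods at x = 'prior':
  L_A = P(prior | comp) = 0.11
  L_B = P(prior | comp) = 0.09
Prior × likelihood for each component:
  P(Z=A)·L_A = 0.59 × 0.11 = 0.0649
  P(Z=B)·L_B = 0.41 × 0.09 = 0.0369
Sum: 0.0649 + 0.0369 = 0.1018
So the posterior for Topic A is 0.0649 / 0.1018 ≈ 0.638.

0.638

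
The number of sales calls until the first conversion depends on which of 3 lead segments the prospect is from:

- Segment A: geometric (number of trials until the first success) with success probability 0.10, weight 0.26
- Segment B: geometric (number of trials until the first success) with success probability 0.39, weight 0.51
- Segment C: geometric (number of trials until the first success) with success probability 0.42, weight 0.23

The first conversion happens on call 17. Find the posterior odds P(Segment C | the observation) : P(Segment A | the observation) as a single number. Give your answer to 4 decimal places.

Posterior odds = (w_i f_i(x)) / (w_j f_j(x)); the normalising sum cancels.
Component likelihoods at x = 17:
  p_A = 0.0185302
  p_B = 0.000143332
  p_C = 6.88806e-05
Odds = (0.23/0.26) × (6.88806e-05/0.0185302) = 0.884615 × 0.00371721 ≈ 0.0033

0.0033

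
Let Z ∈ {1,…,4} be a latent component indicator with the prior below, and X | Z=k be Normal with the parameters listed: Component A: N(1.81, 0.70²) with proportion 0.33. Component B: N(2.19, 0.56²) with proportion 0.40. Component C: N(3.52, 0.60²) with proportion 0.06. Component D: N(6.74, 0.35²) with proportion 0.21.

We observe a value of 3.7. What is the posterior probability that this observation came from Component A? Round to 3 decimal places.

Posterior ∝ prior × likelihood, so P(k | x) ∝ P(Z=k) f_k(x); normalise over all components.
Evaluate each component's likelihood at the observed value:
  p_A = 0.014887
  p_B = 0.018789
  p_C = 0.635646
  p_D = 4.73042e-17
Multiply by the mixture weights:
  P(Z=A)·p_A = 0.33 × 0.014887 = 0.00491273
  P(Z=B)·p_B = 0.40 × 0.018789 = 0.0075156
  P(Z=C)·p_C = 0.06 × 0.635646 = 0.0381388
  P(Z=D)·p_D = 0.21 × 4.73042e-17 = 9.93388e-18
Evidence: 0.00491273 + 0.0075156 + 0.0381388 + 9.93388e-18 = 0.0505671
So the posterior for Component A is 0.00491273 / 0.0505671 ≈ 0.097.

0.097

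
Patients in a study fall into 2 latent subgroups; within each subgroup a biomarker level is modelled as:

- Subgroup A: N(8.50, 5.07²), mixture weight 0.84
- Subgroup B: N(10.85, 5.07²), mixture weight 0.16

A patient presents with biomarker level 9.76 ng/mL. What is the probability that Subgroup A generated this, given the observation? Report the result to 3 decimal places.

0.839

Apply Bayes' rule: the posterior for each component is proportional to its prior times its likelihood at x.
Normal densities:
  f_A = 0.076294
  f_B = 0.0768892
Weight by the priors:
  π_A·f_A = 0.84 × 0.076294 = 0.064087
  π_B·f_B = 0.16 × 0.0768892 = 0.0123023
Marginal: 0.064087 + 0.0123023 = 0.0763893
P(Subgroup A | the observation) ≈ 0.839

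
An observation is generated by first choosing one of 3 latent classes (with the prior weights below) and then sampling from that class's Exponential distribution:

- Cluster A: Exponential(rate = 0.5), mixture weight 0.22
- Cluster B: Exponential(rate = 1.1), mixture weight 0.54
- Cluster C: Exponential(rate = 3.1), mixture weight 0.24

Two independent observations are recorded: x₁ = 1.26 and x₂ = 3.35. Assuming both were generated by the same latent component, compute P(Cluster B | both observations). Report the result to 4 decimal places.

P(component k | x) = π_k·f_k(x) / marginal(x), where marginal(x) = Σ_j π_j·f_j(x).
Since both observations come from the same component, the likelihood for component k is f_k(x₁)·f_k(x₂).
  p_A = [0.5·e^(−0.5·1.26) = 0.5·e^(−0.6300) = 0.266296] × [0.0936541] = 0.0249397
  p_B = [1.1·e^(−1.1·1.26) = 1.1·e^(−1.3860) = 0.275081] × [0.0276069] = 0.00759413
  p_C = [3.1·e^(−3.1·1.26) = 3.1·e^(−3.9060) = 0.0623746] × [9.57665e-05] = 5.97339e-06
Weight by the priors:
  π_A·p_A = 0.22 × 0.0249397 = 0.00548673
  π_B·p_B = 0.54 × 0.00759413 = 0.00410083
  π_C·p_C = 0.24 × 5.97339e-06 = 1.43361e-06
Sum: 0.00548673 + 0.00410083 + 1.43361e-06 = 0.009589
P(Cluster B | x₁, x₂) ≈ 0.4277

0.4277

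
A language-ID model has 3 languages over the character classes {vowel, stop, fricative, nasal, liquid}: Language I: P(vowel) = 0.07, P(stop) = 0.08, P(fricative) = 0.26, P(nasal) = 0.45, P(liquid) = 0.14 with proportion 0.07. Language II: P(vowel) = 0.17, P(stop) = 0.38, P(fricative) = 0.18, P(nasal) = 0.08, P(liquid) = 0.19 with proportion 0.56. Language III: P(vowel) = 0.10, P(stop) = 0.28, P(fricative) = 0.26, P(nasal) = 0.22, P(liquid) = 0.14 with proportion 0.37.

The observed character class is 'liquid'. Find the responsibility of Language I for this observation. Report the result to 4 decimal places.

Apply Bayes' rule: the posterior for each component is proportional to its prior times its likelihood at x.
Evaluate each component's likelihood at the observed value:
  L_I = 0.14
  L_II = 0.19
  L_III = 0.14
Weight by the priors:
  w_I·L_I = 0.07 × 0.14 = 0.0098
  w_II·L_II = 0.56 × 0.19 = 0.1064
  w_III·L_III = 0.37 × 0.14 = 0.0518
Normaliser: 0.0098 + 0.1064 + 0.0518 = 0.168
So the posterior for Language I is 0.0098 / 0.168 ≈ 0.0583.

0.0583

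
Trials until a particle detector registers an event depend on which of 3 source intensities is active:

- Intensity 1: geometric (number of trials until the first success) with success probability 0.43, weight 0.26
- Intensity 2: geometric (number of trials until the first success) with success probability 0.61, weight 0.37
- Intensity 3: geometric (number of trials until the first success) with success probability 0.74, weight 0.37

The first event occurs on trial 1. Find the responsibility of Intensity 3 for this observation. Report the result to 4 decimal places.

P(component k | x) = w_k·f_k(x) / marginal(x), where marginal(x) = Σ_j w_j·f_j(x).
Geometric probabilities:
  L_1 = 0.43·(1−0.43)^0 = 0.43·1 = 0.43
  L_2 = 0.61·(1−0.61)^0 = 0.61·1 = 0.61
  L_3 = 0.74·(1−0.74)^0 = 0.74·1 = 0.74
Multiply by the mixture weights:
  w_1·L_1 = 0.26 × 0.43 = 0.1118
  w_2·L_2 = 0.37 × 0.61 = 0.2257
  w_3·L_3 = 0.37 × 0.74 = 0.2738
Evidence: 0.1118 + 0.2257 + 0.2738 = 0.6113
P(Intensity 3 | data) ≈ 0.4479

0.4479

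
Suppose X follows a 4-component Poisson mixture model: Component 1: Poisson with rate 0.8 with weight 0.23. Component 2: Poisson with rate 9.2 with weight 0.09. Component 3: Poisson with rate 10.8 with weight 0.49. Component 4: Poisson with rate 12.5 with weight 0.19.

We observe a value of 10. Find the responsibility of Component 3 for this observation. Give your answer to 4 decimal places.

By Bayes' theorem, P(k | x) = w_k f_k(x) / Σ_j w_j f_j(x).
Evaluate each component's likelihood at the observed value:
  L_1 = 1.32954e-08
  L_2 = 0.12095
  L_3 = 0.121365
  L_4 = 0.0956436
Weight by the priors:
  w_1·L_1 = 0.23 × 1.32954e-08 = 3.05794e-09
  w_2·L_2 = 0.09 × 0.12095 = 0.0108855
  w_3·L_3 = 0.49 × 0.121365 = 0.0594689
  w_4·L_4 = 0.19 × 0.0956436 = 0.0181723
Evidence: 3.05794e-09 + 0.0108855 + 0.0594689 + 0.0181723 = 0.0885267
P(Component 3 | x) = 0.0594689 / 0.0885267 ≈ 0.6718

0.6718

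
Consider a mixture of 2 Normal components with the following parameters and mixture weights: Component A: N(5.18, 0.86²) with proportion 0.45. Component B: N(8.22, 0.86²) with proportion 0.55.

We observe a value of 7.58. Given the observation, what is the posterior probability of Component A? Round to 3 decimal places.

By Bayes' theorem, P(k | x) = w_k f_k(x) / Σ_j w_j f_j(x).
Component likelihoods at x = 7.58:
  f_A = (1/(0.86·√(2π)))·exp(−(7.58−5.18)²/(2·0.86²)) = 0.463886·exp(-3.89400) = 0.00944649
  f_B = (1/(0.86·√(2π)))·exp(−(7.58−8.22)²/(2·0.86²)) = 0.463886·exp(-0.27691) = 0.351684
Multiply by the mixture weights:
  w_A·f_A = 0.45 × 0.00944649 = 0.00425092
  w_B·f_B = 0.55 × 0.351684 = 0.193426
Marginal: 0.00425092 + 0.193426 = 0.197677
Responsibility of Component A: 0.00425092 / 0.197677 ≈ 0.022

0.022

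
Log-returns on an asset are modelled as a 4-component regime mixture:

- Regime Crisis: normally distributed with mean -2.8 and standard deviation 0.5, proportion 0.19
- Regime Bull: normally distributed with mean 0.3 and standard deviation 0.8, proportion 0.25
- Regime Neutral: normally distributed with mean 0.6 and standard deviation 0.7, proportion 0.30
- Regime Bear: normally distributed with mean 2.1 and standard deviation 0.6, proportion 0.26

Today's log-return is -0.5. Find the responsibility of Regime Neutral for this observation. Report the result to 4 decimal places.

0.3967

Posterior ∝ prior × likelihood, so P(k | x) ∝ P(Z=k) f_k(x); normalise over all components.
Normal densities:
  f_Crisis = 2.02817e-05
  f_Bull = 0.302463
  f_Neutral = 0.165803
  f_Bear = 5.56181e-05
Unnormalised posteriors:
  P(Z=Crisis)·f_Crisis = 0.19 × 2.02817e-05 = 3.85352e-06
  P(Z=Bull)·f_Bull = 0.25 × 0.302463 = 0.0756159
  P(Z=Neutral)·f_Neutral = 0.30 × 0.165803 = 0.0497408
  P(Z=Bear)·f_Bear = 0.26 × 5.56181e-05 = 1.44607e-05
Evidence: 3.85352e-06 + 0.0756159 + 0.0497408 + 1.44607e-05 = 0.125375
So the posterior for Regime Neutral is 0.0497408 / 0.125375 ≈ 0.3967.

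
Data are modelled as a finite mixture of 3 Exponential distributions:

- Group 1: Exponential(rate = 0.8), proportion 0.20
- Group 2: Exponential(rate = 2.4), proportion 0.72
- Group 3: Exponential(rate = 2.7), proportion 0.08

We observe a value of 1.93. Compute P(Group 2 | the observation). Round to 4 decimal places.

P(component k | x) = π_k·f_k(x) / marginal(x), where marginal(x) = Σ_j π_j·f_j(x).
Exponential densities:
  f_1 = 0.8·e^(−0.8·1.93) = 0.8·e^(−1.5440) = 0.17082
  f_2 = 2.4·e^(−2.4·1.93) = 2.4·e^(−4.6320) = 0.0233646
  f_3 = 2.7·e^(−2.7·1.93) = 2.7·e^(−5.2110) = 0.0147318
Prior × likelihood for each component:
  π_1·f_1 = 0.20 × 0.17082 = 0.034164
  π_2·f_2 = 0.72 × 0.0233646 = 0.0168225
  π_3·f_3 = 0.08 × 0.0147318 = 0.00117854
Sum: 0.034164 + 0.0168225 + 0.00117854 = 0.0521651
So the posterior for Group 2 is 0.0168225 / 0.0521651 ≈ 0.3225.

0.3225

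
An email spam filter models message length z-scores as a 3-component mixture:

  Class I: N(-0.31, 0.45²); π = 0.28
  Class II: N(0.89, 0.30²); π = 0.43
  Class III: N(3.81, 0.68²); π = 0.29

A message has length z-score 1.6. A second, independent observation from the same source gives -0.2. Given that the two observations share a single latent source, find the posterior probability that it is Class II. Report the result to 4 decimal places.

Apply Bayes' rule: the posterior for each component is proportional to its prior times its likelihood at x.
Since both observations come from the same component, the likelihood for component k is f_k(x₁)·f_k(x₂).
  L_I = [(1/(0.45·√(2π)))·exp(−(1.6−-0.31)²/(2·0.45²)) = 0.886538·exp(-9.00765) = 0.000108573] × [0.860443] = 9.34212e-05
  L_II = [(1/(0.30·√(2π)))·exp(−(1.6−0.89)²/(2·0.30²)) = 1.329808·exp(-2.80056) = 0.0808208] × [0.00180802] = 0.000146126
  L_III = [(1/(0.68·√(2π)))·exp(−(1.6−3.81)²/(2·0.68²)) = 0.586680·exp(-5.28125) = 0.00298389] × [1.64831e-08] = 4.9184e-11
Multiply by the mixture weights:
  P(Z=I)·L_I = 0.28 × 9.34212e-05 = 2.61579e-05
  P(Z=II)·L_II = 0.43 × 0.000146126 = 6.28341e-05
  P(Z=III)·L_III = 0.29 × 4.9184e-11 = 1.42633e-11
Sum: 2.61579e-05 + 6.28341e-05 + 1.42633e-11 = 8.8992e-05
Responsibility of Class II: 6.28341e-05 / 8.8992e-05 ≈ 0.7061

0.7061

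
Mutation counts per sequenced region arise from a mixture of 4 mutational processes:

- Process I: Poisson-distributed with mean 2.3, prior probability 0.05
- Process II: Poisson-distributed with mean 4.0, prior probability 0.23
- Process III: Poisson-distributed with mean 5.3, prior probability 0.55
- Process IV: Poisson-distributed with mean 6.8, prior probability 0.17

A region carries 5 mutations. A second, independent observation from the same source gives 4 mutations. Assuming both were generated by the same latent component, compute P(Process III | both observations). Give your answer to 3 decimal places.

The responsibility of component k is w_k f_k(x) divided by Σ_j w_j f_j(x).
Since both observations come from the same component, the likelihood for component k is f_k(x₁)·f_k(x₂).
  f_I = [0.053775] × [0.116902] = 0.00628642
  f_II = [0.156293] × [0.195367] = 0.0305346
  f_III = [0.173955] × [0.164109] = 0.0285475
  f_IV = [0.134946] × [0.0992252] = 0.0133901
Weight by the priors:
  w_I·f_I = 0.05 × 0.00628642 = 0.000314321
  w_II·f_II = 0.23 × 0.0305346 = 0.00702295
  w_III·f_III = 0.55 × 0.0285475 = 0.0157012
  w_IV·f_IV = 0.17 × 0.0133901 = 0.00227631
Denominator: 0.000314321 + 0.00702295 + 0.0157012 + 0.00227631 = 0.0253147
So the posterior for Process III is 0.0157012 / 0.0253147 ≈ 0.620.

0.620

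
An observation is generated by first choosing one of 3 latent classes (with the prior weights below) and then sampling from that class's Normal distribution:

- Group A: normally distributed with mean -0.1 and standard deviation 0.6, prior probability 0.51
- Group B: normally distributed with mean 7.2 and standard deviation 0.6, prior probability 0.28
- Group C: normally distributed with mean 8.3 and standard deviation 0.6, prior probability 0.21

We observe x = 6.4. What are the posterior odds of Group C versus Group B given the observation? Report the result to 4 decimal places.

0.0121

Since P(k|x) ∝ π_k f_k(x), the posterior odds are π_i f_i(x) / (π_j f_j(x)).
Normal densities:
  p_A = (1/(0.6·√(2π)))·exp(−(6.4−-0.1)²/(2·0.6²)) = 0.664904·exp(-58.68056) = 2.1783e-26
  p_B = (1/(0.6·√(2π)))·exp(−(6.4−7.2)²/(2·0.6²)) = 0.664904·exp(-0.88889) = 0.27335
  p_C = (1/(0.6·√(2π)))·exp(−(6.4−8.3)²/(2·0.6²)) = 0.664904·exp(-5.01389) = 0.00441829
Posterior odds = (π_C·p_C) / (π_B·p_B) = (0.21·0.00441829) / (0.28·0.27335) = 0.000927842 / 0.076538 ≈ 0.0121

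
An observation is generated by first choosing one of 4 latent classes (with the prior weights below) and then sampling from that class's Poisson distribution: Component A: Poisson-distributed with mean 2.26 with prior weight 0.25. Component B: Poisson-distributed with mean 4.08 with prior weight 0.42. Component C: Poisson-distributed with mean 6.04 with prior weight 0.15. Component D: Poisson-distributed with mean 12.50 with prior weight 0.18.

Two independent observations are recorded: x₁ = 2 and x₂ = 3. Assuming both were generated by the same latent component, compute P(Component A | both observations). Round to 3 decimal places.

0.530

Apply Bayes' rule: the posterior for each component is proportional to its prior times its likelihood at x.
Since both observations come from the same component, the likelihood for component k is f_k(x₁)·f_k(x₂).
  L_A = [e^(−2.26)·2.26^2/2! = 0.26649] × [0.200756] = 0.0534995
  L_B = [e^(−4.08)·4.08^2/2! = 0.140724] × [0.191385] = 0.0269325
  L_C = [e^(−6.04)·6.04^2/2! = 0.0434415] × [0.0874623] = 0.0037995
  L_D = [e^(−12.50)·12.50^2/2! = 0.000291145] × [0.0012131] = 3.53189e-07
Weight by the priors:
  w_A·L_A = 0.25 × 0.0534995 = 0.0133749
  w_B·L_B = 0.42 × 0.0269325 = 0.0113116
  w_C·L_C = 0.15 × 0.0037995 = 0.000569925
  w_D·L_D = 0.18 × 3.53189e-07 = 6.3574e-08
Sum: 0.0133749 + 0.0113116 + 0.000569925 + 6.3574e-08 = 0.0252565
P(Component A | x₁,x₂) = 0.0133749 / 0.0252565 ≈ 0.530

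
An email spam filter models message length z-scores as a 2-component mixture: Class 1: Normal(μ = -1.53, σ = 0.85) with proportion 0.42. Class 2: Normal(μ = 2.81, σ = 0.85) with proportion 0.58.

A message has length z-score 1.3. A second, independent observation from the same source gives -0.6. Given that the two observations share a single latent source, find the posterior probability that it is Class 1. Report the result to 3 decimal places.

0.959

Apply Bayes' rule: the posterior for each component is proportional to its prior times its likelihood at x.
Since both observations come from the same component, the likelihood for component k is f_k(x₁)·f_k(x₂).
  L_1 = [(1/(0.85·√(2π)))·exp(−(1.3−-1.53)²/(2·0.85²)) = 0.469344·exp(-5.54249) = 0.00183831] × [0.257956] = 0.000474202
  L_2 = [(1/(0.85·√(2π)))·exp(−(1.3−2.81)²/(2·0.85²)) = 0.469344·exp(-1.57792) = 0.0968741] × [0.000150199] = 1.45504e-05
Multiply by the mixture weights:
  π_1·L_1 = 0.42 × 0.000474202 = 0.000199165
  π_2·L_2 = 0.58 × 1.45504e-05 = 8.43924e-06
Normaliser: 0.000199165 + 8.43924e-06 = 0.000207604
P(Class 1 | data) = 0.000199165 / 0.000207604 ≈ 0.959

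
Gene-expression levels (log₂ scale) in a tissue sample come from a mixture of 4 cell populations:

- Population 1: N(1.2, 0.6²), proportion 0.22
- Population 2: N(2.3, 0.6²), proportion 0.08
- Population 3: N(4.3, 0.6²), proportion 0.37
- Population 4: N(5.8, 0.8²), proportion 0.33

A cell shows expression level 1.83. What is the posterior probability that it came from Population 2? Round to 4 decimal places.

0.3170

Apply Bayes' rule: the posterior for each component is proportional to its prior times its likelihood at x.
Component likelihoods at x = 1.83:
  f_1 = (1/(0.6·√(2π)))·exp(−(1.83−1.2)²/(2·0.6²)) = 0.664904·exp(-0.55125) = 0.383137
  f_2 = (1/(0.6·√(2π)))·exp(−(1.83−2.3)²/(2·0.6²)) = 0.664904·exp(-0.30681) = 0.489232
  f_3 = (1/(0.6·√(2π)))·exp(−(1.83−4.3)²/(2·0.6²)) = 0.664904·exp(-8.47347) = 0.000138924
  f_4 = (1/(0.8·√(2π)))·exp(−(1.83−5.8)²/(2·0.8²)) = 0.498678·exp(-12.31320) = 2.24008e-06
Unnormalised posteriors:
  π_1·f_1 = 0.22 × 0.383137 = 0.0842901
  π_2·f_2 = 0.08 × 0.489232 = 0.0391386
  π_3·f_3 = 0.37 × 0.000138924 = 5.14018e-05
  π_4·f_4 = 0.33 × 2.24008e-06 = 7.39227e-07
Sum: 0.0842901 + 0.0391386 + 5.14018e-05 + 7.39227e-07 = 0.123481
P(Population 2 | 1.83) = 0.0391386 / 0.123481 ≈ 0.3170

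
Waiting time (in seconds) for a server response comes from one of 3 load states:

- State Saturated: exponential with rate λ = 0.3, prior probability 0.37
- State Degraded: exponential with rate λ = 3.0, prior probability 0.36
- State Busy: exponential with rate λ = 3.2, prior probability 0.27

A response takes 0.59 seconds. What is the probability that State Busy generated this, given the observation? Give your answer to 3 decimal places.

The responsibility of component k is w_k f_k(x) divided by Σ_j w_j f_j(x).
Component likelihoods at x = 0.59 seconds:
  L_Saturated = 0.3·e^(−0.3·0.59) = 0.3·e^(−0.1770) = 0.251334
  L_Degraded = 3.0·e^(−3.0·0.59) = 3.0·e^(−1.7700) = 0.510999
  L_Busy = 3.2·e^(−3.2·0.59) = 3.2·e^(−1.8880) = 0.484398
Unnormalised posteriors:
  w_Saturated·L_Saturated = 0.37 × 0.251334 = 0.0929936
  w_Degraded·L_Degraded = 0.36 × 0.510999 = 0.18396
  w_Busy·L_Busy = 0.27 × 0.484398 = 0.130787
Evidence: 0.0929936 + 0.18396 + 0.130787 = 0.407741
Responsibility of State Busy: 0.130787 / 0.407741 ≈ 0.321

0.321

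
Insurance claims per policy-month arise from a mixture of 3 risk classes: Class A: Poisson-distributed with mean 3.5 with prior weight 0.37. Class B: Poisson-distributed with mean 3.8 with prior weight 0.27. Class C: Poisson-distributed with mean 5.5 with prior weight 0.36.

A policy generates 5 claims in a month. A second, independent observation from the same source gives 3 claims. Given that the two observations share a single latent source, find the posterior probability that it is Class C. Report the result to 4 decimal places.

By Bayes' theorem, P(k | x) = P(Z=k) f_k(x) / Σ_j P(Z=j) f_j(x).
Since both observations come from the same component, the likelihood for component k is f_k(x₁)·f_k(x₂).
  L_A = [e^(−3.5)·3.5^5/5! = 0.132169] × [0.215785] = 0.0285201
  L_B = [e^(−3.8)·3.8^5/5! = 0.147713] × [0.204588] = 0.0302203
  L_C = [e^(−5.5)·5.5^5/5! = 0.171401] × [0.113323] = 0.0194236
Multiply by the mixture weights:
  P(Z=A)·L_A = 0.37 × 0.0285201 = 0.0105524
  P(Z=B)·L_B = 0.27 × 0.0302203 = 0.00815947
  P(Z=C)·L_C = 0.36 × 0.0194236 = 0.0069925
Evidence: 0.0105524 + 0.00815947 + 0.0069925 = 0.0257044
P(Class C | x) = 0.0069925 / 0.0257044 ≈ 0.2720

0.2720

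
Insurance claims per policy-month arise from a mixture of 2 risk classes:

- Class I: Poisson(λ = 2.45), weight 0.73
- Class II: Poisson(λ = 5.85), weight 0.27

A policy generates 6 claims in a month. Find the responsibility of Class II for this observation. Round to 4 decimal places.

0.6958

Apply Bayes' rule: the posterior for each component is proportional to its prior times its likelihood at x.
Evaluate each component's likelihood at the observed value:
  p_I = e^(−2.45)·2.45^6/6! = 0.0259204
  p_II = e^(−5.85)·5.85^6/6! = 0.160317
Multiply by the mixture weights:
  w_I·p_I = 0.73 × 0.0259204 = 0.0189219
  w_II·p_II = 0.27 × 0.160317 = 0.0432856
Marginal: 0.0189219 + 0.0432856 = 0.0622076
So the posterior for Class II is 0.0432856 / 0.0622076 ≈ 0.6958.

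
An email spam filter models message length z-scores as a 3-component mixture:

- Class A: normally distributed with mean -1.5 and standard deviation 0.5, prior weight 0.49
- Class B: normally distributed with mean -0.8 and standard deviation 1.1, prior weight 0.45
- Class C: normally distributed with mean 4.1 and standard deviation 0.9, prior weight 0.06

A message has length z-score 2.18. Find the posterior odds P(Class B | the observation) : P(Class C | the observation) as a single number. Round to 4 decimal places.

1.5223

The posterior odds equal the prior odds times the likelihood ratio: (π_i/π_j)·(f_i(x)/f_j(x)).
Normal densities:
  L_A = (1/(0.5·√(2π)))·exp(−(2.18−-1.5)²/(2·0.5²)) = 0.797885·exp(-27.08480) = 1.37772e-12
  L_B = (1/(1.1·√(2π)))·exp(−(2.18−-0.8)²/(2·1.1²)) = 0.362675·exp(-3.66959) = 0.00924349
  L_C = (1/(0.9·√(2π)))·exp(−(2.18−4.1)²/(2·0.9²)) = 0.443269·exp(-2.27556) = 0.0455414
0.00415957 / 0.00273248 ≈ 1.5223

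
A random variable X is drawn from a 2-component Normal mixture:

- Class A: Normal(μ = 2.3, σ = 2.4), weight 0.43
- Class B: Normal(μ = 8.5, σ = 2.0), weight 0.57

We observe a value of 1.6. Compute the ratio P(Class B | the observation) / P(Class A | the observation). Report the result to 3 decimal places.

Posterior odds = (π_i f_i(x)) / (π_j f_j(x)); the normalising sum cancels.
Normal densities:
  f_A = (1/(2.4·√(2π)))·exp(−(1.6−2.3)²/(2·2.4²)) = 0.166226·exp(-0.04253) = 0.159304
  f_B = (1/(2.0·√(2π)))·exp(−(1.6−8.5)²/(2·2.0²)) = 0.199471·exp(-5.95125) = 0.000519141
Posterior odds = (π_B·f_B) / (π_A·f_A) = (0.57·0.000519141) / (0.43·0.159304) = 0.00029591 / 0.0685006 ≈ 0.004

0.004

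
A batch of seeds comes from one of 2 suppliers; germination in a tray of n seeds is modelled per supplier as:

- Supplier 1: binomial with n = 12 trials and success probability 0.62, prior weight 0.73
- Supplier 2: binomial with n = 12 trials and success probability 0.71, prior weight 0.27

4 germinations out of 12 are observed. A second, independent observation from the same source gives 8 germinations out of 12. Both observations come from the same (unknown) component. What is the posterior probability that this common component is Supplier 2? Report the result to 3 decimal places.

The responsibility of component k is π_k f_k(x) divided by Σ_j π_j f_j(x).
Since both observations come from the same component, the likelihood for component k is f_k(x₁)·f_k(x₂).
  f_1 = [0.031801] × [0.225358] = 0.00716661
  f_2 = [0.00629249] × [0.226081] = 0.00142261
Prior × likelihood for each component:
  π_1·f_1 = 0.73 × 0.00716661 = 0.00523163
  π_2·f_2 = 0.27 × 0.00142261 = 0.000384105
Denominator: 0.00523163 + 0.000384105 = 0.00561573
Responsibility of Supplier 2: 0.000384105 / 0.00561573 ≈ 0.068

0.068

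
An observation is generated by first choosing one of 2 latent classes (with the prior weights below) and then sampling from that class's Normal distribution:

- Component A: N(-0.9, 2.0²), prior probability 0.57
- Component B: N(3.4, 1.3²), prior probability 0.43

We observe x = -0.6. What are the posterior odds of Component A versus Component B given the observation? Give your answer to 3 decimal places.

Only the two components matter; the odds are (P(Z=i) f_i(x)) / (P(Z=j) f_j(x)).
Normal densities:
  p_A = (1/(2.0·√(2π)))·exp(−(-0.6−-0.9)²/(2·2.0²)) = 0.199471·exp(-0.01125) = 0.19724
  p_B = (1/(1.3·√(2π)))·exp(−(-0.6−3.4)²/(2·1.3²)) = 0.306879·exp(-4.73373) = 0.00269858
Posterior odds = (P(Z=A)·p_A) / (P(Z=B)·p_B) = (0.57·0.19724) / (0.43·0.00269858) = 0.112427 / 0.00116039 ≈ 96.887

96.887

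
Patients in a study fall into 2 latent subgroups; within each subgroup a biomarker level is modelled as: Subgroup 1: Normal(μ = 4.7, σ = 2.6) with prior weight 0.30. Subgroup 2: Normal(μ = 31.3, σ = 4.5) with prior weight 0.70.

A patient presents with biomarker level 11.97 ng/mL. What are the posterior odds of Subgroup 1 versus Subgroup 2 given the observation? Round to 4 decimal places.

151.0980

Only the two components matter; the odds are (π_i f_i(x)) / (π_j f_j(x)).
Component likelihoods at x = 11.97 ng/mL:
  p_1 = 0.00307734
  p_2 = 8.72852e-06
0.000923203 / 6.10996e-06 ≈ 151.0980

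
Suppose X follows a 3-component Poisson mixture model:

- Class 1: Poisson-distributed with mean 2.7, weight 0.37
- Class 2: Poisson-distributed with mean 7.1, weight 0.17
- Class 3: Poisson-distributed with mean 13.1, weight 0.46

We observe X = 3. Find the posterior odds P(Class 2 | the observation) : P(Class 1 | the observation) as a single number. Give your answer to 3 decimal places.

0.103

The posterior odds equal the prior odds times the likelihood ratio: (P(Z=i)/P(Z=j))·(f_i(x)/f_j(x)).
Component likelihoods at x = 3:
  L_1 = 0.220468
  L_2 = 0.049219
  L_3 = 0.000766311
0.00836723 / 0.081573 ≈ 0.103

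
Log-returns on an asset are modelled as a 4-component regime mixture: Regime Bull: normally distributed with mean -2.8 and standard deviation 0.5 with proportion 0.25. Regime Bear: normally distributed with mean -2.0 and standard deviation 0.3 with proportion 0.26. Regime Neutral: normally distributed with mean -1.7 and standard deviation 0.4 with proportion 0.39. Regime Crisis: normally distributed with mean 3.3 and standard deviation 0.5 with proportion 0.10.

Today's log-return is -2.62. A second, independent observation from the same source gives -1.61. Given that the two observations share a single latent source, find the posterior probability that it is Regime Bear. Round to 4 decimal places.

0.3957

P(component k | x) = π_k·f_k(x) / marginal(x), where marginal(x) = Σ_j π_j·f_j(x).
Since both observations come from the same component, the likelihood for component k is f_k(x₁)·f_k(x₂).
  L_Bull = [(1/(0.5·√(2π)))·exp(−(-2.62−-2.8)²/(2·0.5²)) = 0.797885·exp(-0.06480) = 0.747821] × [0.046982] = 0.0351341
  L_Bear = [(1/(0.3·√(2π)))·exp(−(-2.62−-2.0)²/(2·0.3²)) = 1.329808·exp(-2.13556) = 0.157155] × [0.571229] = 0.0897716
  L_Neutral = [(1/(0.4·√(2π)))·exp(−(-2.62−-1.7)²/(2·0.4²)) = 0.997356·exp(-2.64500) = 0.0708176] × [0.972427] = 0.0688649
  L_Crisis = [(1/(0.5·√(2π)))·exp(−(-2.62−3.3)²/(2·0.5²)) = 0.797885·exp(-70.09280) = 2.89084e-31] × [9.16032e-22] = 2.6481e-52
Multiply by the mixture weights:
  π_Bull·L_Bull = 0.25 × 0.0351341 = 0.00878353
  π_Bear·L_Bear = 0.26 × 0.0897716 = 0.0233406
  π_Neutral·L_Neutral = 0.39 × 0.0688649 = 0.0268573
  π_Crisis·L_Crisis = 0.10 × 2.6481e-52 = 2.6481e-53
Denominator: 0.00878353 + 0.0233406 + 0.0268573 + 2.6481e-53 = 0.0589815
Responsibility of Regime Bear: 0.0233406 / 0.0589815 ≈ 0.3957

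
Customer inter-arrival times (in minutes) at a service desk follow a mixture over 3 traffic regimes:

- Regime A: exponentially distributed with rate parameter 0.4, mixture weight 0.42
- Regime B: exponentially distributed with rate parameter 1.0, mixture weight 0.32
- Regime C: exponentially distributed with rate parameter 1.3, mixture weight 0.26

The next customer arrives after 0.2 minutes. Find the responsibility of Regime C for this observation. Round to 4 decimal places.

0.3846

P(component k | x) = P(Z=k)·f_k(x) / marginal(x), where marginal(x) = Σ_j P(Z=j)·f_j(x).
Component likelihoods at x = 0.2 minutes:
  p_A = 0.369247
  p_B = 0.818731
  p_C = 1.00237
Prior × likelihood for each component:
  P(Z=A)·p_A = 0.42 × 0.369247 = 0.155084
  P(Z=B)·p_B = 0.32 × 0.818731 = 0.261994
  P(Z=C)·p_C = 0.26 × 1.00237 = 0.260615
Sum: 0.155084 + 0.261994 + 0.260615 = 0.677693
So the posterior for Regime C is 0.260615 / 0.677693 ≈ 0.3846.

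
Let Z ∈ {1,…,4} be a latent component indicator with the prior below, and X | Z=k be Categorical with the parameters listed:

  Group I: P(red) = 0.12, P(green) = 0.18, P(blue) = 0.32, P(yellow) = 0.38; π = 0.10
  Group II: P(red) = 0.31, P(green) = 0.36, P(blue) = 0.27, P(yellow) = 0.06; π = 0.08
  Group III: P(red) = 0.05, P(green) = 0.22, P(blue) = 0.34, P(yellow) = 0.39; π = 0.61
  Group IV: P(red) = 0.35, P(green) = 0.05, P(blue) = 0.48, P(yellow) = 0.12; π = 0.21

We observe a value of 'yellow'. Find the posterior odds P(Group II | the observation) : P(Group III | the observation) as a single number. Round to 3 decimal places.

Only the two components matter; the odds are (w_i f_i(x)) / (w_j f_j(x)).
Categorical probabilities:
  p_I = 0.38
  p_II = 0.06
  p_III = 0.39
  p_IV = 0.12
Posterior odds = (w_II·p_II) / (w_III·p_III) = (0.08·0.06) / (0.61·0.39) = 0.0048 / 0.2379 ≈ 0.020

0.020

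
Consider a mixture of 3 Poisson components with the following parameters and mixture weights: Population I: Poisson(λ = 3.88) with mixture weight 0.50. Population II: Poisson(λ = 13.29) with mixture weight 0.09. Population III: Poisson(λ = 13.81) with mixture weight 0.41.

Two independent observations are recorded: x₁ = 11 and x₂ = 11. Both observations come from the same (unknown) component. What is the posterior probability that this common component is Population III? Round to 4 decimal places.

Posterior ∝ prior × likelihood, so P(k | x) ∝ P(Z=k) f_k(x); normalise over all components.
Since both observations come from the same component, the likelihood for component k is f_k(x₁)·f_k(x₂).
  L_I = [0.00155214] × [0.00155214] = 2.40914e-06
  L_II = [0.0967933] × [0.0967933] = 0.00936895
  L_III = [0.0877744] × [0.0877744] = 0.00770435
Prior × likelihood for each component:
  P(Z=I)·L_I = 0.50 × 2.40914e-06 = 1.20457e-06
  P(Z=II)·L_II = 0.09 × 0.00936895 = 0.000843205
  P(Z=III)·L_III = 0.41 × 0.00770435 = 0.00315878
Evidence: 1.20457e-06 + 0.000843205 + 0.00315878 = 0.00400319
P(Population III | x₁, x₂) = 0.00315878 / 0.00400319 ≈ 0.7891

0.7891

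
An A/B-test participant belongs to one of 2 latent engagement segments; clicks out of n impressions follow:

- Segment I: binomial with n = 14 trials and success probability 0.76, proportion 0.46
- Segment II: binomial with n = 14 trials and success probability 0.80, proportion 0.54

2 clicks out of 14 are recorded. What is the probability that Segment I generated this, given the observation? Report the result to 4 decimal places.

0.8727

The responsibility of component k is P(Z=k) f_k(x) divided by Σ_j P(Z=j) f_j(x).
Component likelihoods at x = 2 clicks out of 14:
  f_I = C(14,2)·0.76^2·0.24^12 = 91·0.5776·3.65203e-08 = 1.91957e-06
  f_II = C(14,2)·0.80^2·0.20^12 = 91·0.64·4.096e-09 = 2.38551e-07
Multiply by the mixture weights:
  P(Z=I)·f_I = 0.46 × 1.91957e-06 = 8.83001e-07
  P(Z=II)·f_II = 0.54 × 2.38551e-07 = 1.28818e-07
Sum: 8.83001e-07 + 1.28818e-07 = 1.01182e-06
P(Segment I | the observation) = 8.83001e-07 / 1.01182e-06 ≈ 0.8727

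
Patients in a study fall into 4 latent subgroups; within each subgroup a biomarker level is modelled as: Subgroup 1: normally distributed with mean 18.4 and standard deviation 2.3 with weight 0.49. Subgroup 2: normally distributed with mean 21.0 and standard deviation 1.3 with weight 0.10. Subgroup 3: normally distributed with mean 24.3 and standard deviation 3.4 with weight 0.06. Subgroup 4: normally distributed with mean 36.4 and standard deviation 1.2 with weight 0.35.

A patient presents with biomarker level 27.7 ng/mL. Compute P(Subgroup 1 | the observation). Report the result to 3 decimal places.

P(component k | x) = w_k·f_k(x) / marginal(x), where marginal(x) = Σ_j w_j·f_j(x).
Normal densities:
  p_1 = (1/(2.3·√(2π)))·exp(−(27.7−18.4)²/(2·2.3²)) = 0.173453·exp(-8.17486) = 4.88525e-05
  p_2 = (1/(1.3·√(2π)))·exp(−(27.7−21.0)²/(2·1.3²)) = 0.306879·exp(-13.28107) = 5.23689e-07
  p_3 = (1/(3.4·√(2π)))·exp(−(27.7−24.3)²/(2·3.4²)) = 0.117336·exp(-0.50000) = 0.0711679
  p_4 = (1/(1.2·√(2π)))·exp(−(27.7−36.4)²/(2·1.2²)) = 0.332452·exp(-26.28125) = 1.28211e-12
Multiply by the mixture weights:
  w_1·p_1 = 0.49 × 4.88525e-05 = 2.39377e-05
  w_2·p_2 = 0.10 × 5.23689e-07 = 5.23689e-08
  w_3·p_3 = 0.06 × 0.0711679 = 0.00427007
  w_4·p_4 = 0.35 × 1.28211e-12 = 4.4874e-13
Normaliser: 2.39377e-05 + 5.23689e-08 + 0.00427007 + 4.4874e-13 = 0.00429406
Responsibility of Subgroup 1: 2.39377e-05 / 0.00429406 ≈ 0.006

0.006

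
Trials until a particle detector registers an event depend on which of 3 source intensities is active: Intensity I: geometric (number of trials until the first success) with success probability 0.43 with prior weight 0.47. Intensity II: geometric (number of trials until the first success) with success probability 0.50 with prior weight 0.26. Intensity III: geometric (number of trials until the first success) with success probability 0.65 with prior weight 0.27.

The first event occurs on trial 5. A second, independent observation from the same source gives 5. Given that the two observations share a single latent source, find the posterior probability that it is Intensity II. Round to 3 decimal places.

0.203

The responsibility of component k is π_k f_k(x) divided by Σ_j π_j f_j(x).
Since both observations come from the same component, the likelihood for component k is f_k(x₁)·f_k(x₂).
  p_I = [0.43·(1−0.43)^4 = 0.43·0.10556 = 0.0453908] × [0.0453908] = 0.00206033
  p_II = [0.50·(1−0.50)^4 = 0.50·0.0625 = 0.03125] × [0.03125] = 0.000976562
  p_III = [0.65·(1−0.65)^4 = 0.65·0.0150062 = 0.00975406] × [0.00975406] = 9.51417e-05
Weight by the priors:
  π_I·p_I = 0.47 × 0.00206033 = 0.000968353
  π_II·p_II = 0.26 × 0.000976562 = 0.000253906
  π_III·p_III = 0.27 × 9.51417e-05 = 2.56883e-05
Evidence: 0.000968353 + 0.000253906 + 2.56883e-05 = 0.00124795
P(Intensity II | x₁, x₂) ≈ 0.203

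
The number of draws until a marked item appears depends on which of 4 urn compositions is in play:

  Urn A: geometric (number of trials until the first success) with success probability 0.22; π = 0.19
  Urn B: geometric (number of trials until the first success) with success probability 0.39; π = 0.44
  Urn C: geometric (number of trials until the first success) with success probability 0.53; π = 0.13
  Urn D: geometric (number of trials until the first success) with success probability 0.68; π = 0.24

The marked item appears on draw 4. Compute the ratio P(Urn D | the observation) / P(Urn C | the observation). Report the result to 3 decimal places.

Posterior odds = (π_i f_i(x)) / (π_j f_j(x)); the normalising sum cancels.
Geometric probabilities:
  L_A = 0.22·(1−0.22)^3 = 0.22·0.474552 = 0.104401
  L_B = 0.39·(1−0.39)^3 = 0.39·0.226981 = 0.0885226
  L_C = 0.53·(1−0.53)^3 = 0.53·0.103823 = 0.0550262
  L_D = 0.68·(1−0.68)^3 = 0.68·0.032768 = 0.0222822
Posterior odds = (π_D·L_D) / (π_C·L_C) = (0.24·0.0222822) / (0.13·0.0550262) = 0.00534774 / 0.0071534 ≈ 0.748

0.748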